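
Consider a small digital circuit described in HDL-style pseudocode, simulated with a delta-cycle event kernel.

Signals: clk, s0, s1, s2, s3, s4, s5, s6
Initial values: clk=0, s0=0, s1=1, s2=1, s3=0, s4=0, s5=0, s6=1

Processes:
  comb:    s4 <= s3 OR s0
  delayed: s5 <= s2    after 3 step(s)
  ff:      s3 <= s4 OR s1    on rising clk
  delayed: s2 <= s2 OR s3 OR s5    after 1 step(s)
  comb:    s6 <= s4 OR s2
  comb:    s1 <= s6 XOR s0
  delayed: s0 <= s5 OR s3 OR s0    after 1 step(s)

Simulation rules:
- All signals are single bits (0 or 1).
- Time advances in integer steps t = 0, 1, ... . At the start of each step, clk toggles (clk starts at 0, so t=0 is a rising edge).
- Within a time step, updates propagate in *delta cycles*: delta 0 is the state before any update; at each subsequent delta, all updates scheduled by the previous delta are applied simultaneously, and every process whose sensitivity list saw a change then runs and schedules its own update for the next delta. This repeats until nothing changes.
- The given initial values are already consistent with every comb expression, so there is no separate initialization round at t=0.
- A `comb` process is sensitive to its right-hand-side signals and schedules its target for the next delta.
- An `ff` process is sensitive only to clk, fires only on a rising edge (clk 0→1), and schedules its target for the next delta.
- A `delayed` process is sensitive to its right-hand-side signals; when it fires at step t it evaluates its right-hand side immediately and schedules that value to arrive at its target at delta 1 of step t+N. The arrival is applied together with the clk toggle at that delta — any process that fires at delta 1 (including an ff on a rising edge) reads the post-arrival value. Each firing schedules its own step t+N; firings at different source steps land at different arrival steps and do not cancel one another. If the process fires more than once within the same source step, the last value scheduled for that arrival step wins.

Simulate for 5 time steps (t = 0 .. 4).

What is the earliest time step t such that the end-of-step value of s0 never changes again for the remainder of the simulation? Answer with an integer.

1

t0.Δ0 s0=0 s5=0 s1=1 s4=0 s2=1 s3=0 clk=0 s6=1
t0.Δ1 s0=0 s5=0 s1=1 s4=0 s2=1 s3=0 clk=1 s6=1
t0.Δ2 s0=0 s5=0 s1=1 s4=0 s2=1 s3=1 clk=1 s6=1
t0.Δ3 s0=0 s5=0 s1=1 s4=1 s2=1 s3=1 clk=1 s6=1
t1.Δ0 s0=0 s5=0 s1=1 s4=1 s2=1 s3=1 clk=1 s6=1
t1.Δ1 s0=1 s5=0 s1=1 s4=1 s2=1 s3=1 clk=0 s6=1
t1.Δ2 s0=1 s5=0 s1=0 s4=1 s2=1 s3=1 clk=0 s6=1
t2.Δ0 s0=1 s5=0 s1=0 s4=1 s2=1 s3=1 clk=0 s6=1
t2.Δ1 s0=1 s5=0 s1=0 s4=1 s2=1 s3=1 clk=1 s6=1
t3.Δ0 s0=1 s5=0 s1=0 s4=1 s2=1 s3=1 clk=1 s6=1
t3.Δ1 s0=1 s5=0 s1=0 s4=1 s2=1 s3=1 clk=0 s6=1
t4.Δ0 s0=1 s5=0 s1=0 s4=1 s2=1 s3=1 clk=0 s6=1
t4.Δ1 s0=1 s5=0 s1=0 s4=1 s2=1 s3=1 clk=1 s6=1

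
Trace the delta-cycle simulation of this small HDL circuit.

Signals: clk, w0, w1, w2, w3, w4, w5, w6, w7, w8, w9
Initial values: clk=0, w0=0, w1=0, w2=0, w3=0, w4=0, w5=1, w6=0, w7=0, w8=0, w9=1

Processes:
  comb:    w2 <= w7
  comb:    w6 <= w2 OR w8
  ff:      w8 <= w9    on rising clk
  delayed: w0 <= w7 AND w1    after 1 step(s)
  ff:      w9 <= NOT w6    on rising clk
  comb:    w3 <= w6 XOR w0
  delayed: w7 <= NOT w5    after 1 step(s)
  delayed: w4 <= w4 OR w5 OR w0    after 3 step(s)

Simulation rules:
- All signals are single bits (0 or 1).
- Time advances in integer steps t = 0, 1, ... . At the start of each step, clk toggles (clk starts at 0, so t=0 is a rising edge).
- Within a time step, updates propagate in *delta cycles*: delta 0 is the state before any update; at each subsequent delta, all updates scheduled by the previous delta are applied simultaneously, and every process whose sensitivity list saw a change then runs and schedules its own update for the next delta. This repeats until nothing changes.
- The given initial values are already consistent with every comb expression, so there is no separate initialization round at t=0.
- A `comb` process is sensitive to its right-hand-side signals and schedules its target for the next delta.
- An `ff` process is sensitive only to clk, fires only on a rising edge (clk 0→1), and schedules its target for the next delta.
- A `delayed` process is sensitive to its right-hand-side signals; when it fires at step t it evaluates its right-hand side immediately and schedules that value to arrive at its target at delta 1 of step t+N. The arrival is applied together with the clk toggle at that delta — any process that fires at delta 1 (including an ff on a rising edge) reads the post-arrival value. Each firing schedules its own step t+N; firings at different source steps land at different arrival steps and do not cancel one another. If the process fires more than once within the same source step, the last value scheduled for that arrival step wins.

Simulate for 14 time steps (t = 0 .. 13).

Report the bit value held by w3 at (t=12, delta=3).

t0.Δ0 w7=0 w0=0 w4=0 w8=0 w9=1 w5=1 w1=0 w3=0 w6=0 clk=0 w2=0
t0.Δ1 w7=0 w0=0 w4=0 w8=0 w9=1 w5=1 w1=0 w3=0 w6=0 clk=1 w2=0
t0.Δ2 w7=0 w0=0 w4=0 w8=1 w9=1 w5=1 w1=0 w3=0 w6=0 clk=1 w2=0
t0.Δ3 w7=0 w0=0 w4=0 w8=1 w9=1 w5=1 w1=0 w3=0 w6=1 clk=1 w2=0
t0.Δ4 w7=0 w0=0 w4=0 w8=1 w9=1 w5=1 w1=0 w3=1 w6=1 clk=1 w2=0
t1.Δ0 w7=0 w0=0 w4=0 w8=1 w9=1 w5=1 w1=0 w3=1 w6=1 clk=1 w2=0
t1.Δ1 w7=0 w0=0 w4=0 w8=1 w9=1 w5=1 w1=0 w3=1 w6=1 clk=0 w2=0
t2.Δ0 w7=0 w0=0 w4=0 w8=1 w9=1 w5=1 w1=0 w3=1 w6=1 clk=0 w2=0
t2.Δ1 w7=0 w0=0 w4=0 w8=1 w9=1 w5=1 w1=0 w3=1 w6=1 clk=1 w2=0
t2.Δ2 w7=0 w0=0 w4=0 w8=1 w9=0 w5=1 w1=0 w3=1 w6=1 clk=1 w2=0
t3.Δ0 w7=0 w0=0 w4=0 w8=1 w9=0 w5=1 w1=0 w3=1 w6=1 clk=1 w2=0
t3.Δ1 w7=0 w0=0 w4=0 w8=1 w9=0 w5=1 w1=0 w3=1 w6=1 clk=0 w2=0
t4.Δ0 w7=0 w0=0 w4=0 w8=1 w9=0 w5=1 w1=0 w3=1 w6=1 clk=0 w2=0
t4.Δ1 w7=0 w0=0 w4=0 w8=1 w9=0 w5=1 w1=0 w3=1 w6=1 clk=1 w2=0
t4.Δ2 w7=0 w0=0 w4=0 w8=0 w9=0 w5=1 w1=0 w3=1 w6=1 clk=1 w2=0
t4.Δ3 w7=0 w0=0 w4=0 w8=0 w9=0 w5=1 w1=0 w3=1 w6=0 clk=1 w2=0
t4.Δ4 w7=0 w0=0 w4=0 w8=0 w9=0 w5=1 w1=0 w3=0 w6=0 clk=1 w2=0
t5.Δ0 w7=0 w0=0 w4=0 w8=0 w9=0 w5=1 w1=0 w3=0 w6=0 clk=1 w2=0
t5.Δ1 w7=0 w0=0 w4=0 w8=0 w9=0 w5=1 w1=0 w3=0 w6=0 clk=0 w2=0
t6.Δ0 w7=0 w0=0 w4=0 w8=0 w9=0 w5=1 w1=0 w3=0 w6=0 clk=0 w2=0
t6.Δ1 w7=0 w0=0 w4=0 w8=0 w9=0 w5=1 w1=0 w3=0 w6=0 clk=1 w2=0
t6.Δ2 w7=0 w0=0 w4=0 w8=0 w9=1 w5=1 w1=0 w3=0 w6=0 clk=1 w2=0
t7.Δ0 w7=0 w0=0 w4=0 w8=0 w9=1 w5=1 w1=0 w3=0 w6=0 clk=1 w2=0
t7.Δ1 w7=0 w0=0 w4=0 w8=0 w9=1 w5=1 w1=0 w3=0 w6=0 clk=0 w2=0
t8.Δ0 w7=0 w0=0 w4=0 w8=0 w9=1 w5=1 w1=0 w3=0 w6=0 clk=0 w2=0
t8.Δ1 w7=0 w0=0 w4=0 w8=0 w9=1 w5=1 w1=0 w3=0 w6=0 clk=1 w2=0
t8.Δ2 w7=0 w0=0 w4=0 w8=1 w9=1 w5=1 w1=0 w3=0 w6=0 clk=1 w2=0
t8.Δ3 w7=0 w0=0 w4=0 w8=1 w9=1 w5=1 w1=0 w3=0 w6=1 clk=1 w2=0
t8.Δ4 w7=0 w0=0 w4=0 w8=1 w9=1 w5=1 w1=0 w3=1 w6=1 clk=1 w2=0
t9.Δ0 w7=0 w0=0 w4=0 w8=1 w9=1 w5=1 w1=0 w3=1 w6=1 clk=1 w2=0
t9.Δ1 w7=0 w0=0 w4=0 w8=1 w9=1 w5=1 w1=0 w3=1 w6=1 clk=0 w2=0
t10.Δ0 w7=0 w0=0 w4=0 w8=1 w9=1 w5=1 w1=0 w3=1 w6=1 clk=0 w2=0
t10.Δ1 w7=0 w0=0 w4=0 w8=1 w9=1 w5=1 w1=0 w3=1 w6=1 clk=1 w2=0
t10.Δ2 w7=0 w0=0 w4=0 w8=1 w9=0 w5=1 w1=0 w3=1 w6=1 clk=1 w2=0
t11.Δ0 w7=0 w0=0 w4=0 w8=1 w9=0 w5=1 w1=0 w3=1 w6=1 clk=1 w2=0
t11.Δ1 w7=0 w0=0 w4=0 w8=1 w9=0 w5=1 w1=0 w3=1 w6=1 clk=0 w2=0
t12.Δ0 w7=0 w0=0 w4=0 w8=1 w9=0 w5=1 w1=0 w3=1 w6=1 clk=0 w2=0
t12.Δ1 w7=0 w0=0 w4=0 w8=1 w9=0 w5=1 w1=0 w3=1 w6=1 clk=1 w2=0
t12.Δ2 w7=0 w0=0 w4=0 w8=0 w9=0 w5=1 w1=0 w3=1 w6=1 clk=1 w2=0
t12.Δ3 w7=0 w0=0 w4=0 w8=0 w9=0 w5=1 w1=0 w3=1 w6=0 clk=1 w2=0
t12.Δ4 w7=0 w0=0 w4=0 w8=0 w9=0 w5=1 w1=0 w3=0 w6=0 clk=1 w2=0
t13.Δ0 w7=0 w0=0 w4=0 w8=0 w9=0 w5=1 w1=0 w3=0 w6=0 clk=1 w2=0
t13.Δ1 w7=0 w0=0 w4=0 w8=0 w9=0 w5=1 w1=0 w3=0 w6=0 clk=0 w2=0

1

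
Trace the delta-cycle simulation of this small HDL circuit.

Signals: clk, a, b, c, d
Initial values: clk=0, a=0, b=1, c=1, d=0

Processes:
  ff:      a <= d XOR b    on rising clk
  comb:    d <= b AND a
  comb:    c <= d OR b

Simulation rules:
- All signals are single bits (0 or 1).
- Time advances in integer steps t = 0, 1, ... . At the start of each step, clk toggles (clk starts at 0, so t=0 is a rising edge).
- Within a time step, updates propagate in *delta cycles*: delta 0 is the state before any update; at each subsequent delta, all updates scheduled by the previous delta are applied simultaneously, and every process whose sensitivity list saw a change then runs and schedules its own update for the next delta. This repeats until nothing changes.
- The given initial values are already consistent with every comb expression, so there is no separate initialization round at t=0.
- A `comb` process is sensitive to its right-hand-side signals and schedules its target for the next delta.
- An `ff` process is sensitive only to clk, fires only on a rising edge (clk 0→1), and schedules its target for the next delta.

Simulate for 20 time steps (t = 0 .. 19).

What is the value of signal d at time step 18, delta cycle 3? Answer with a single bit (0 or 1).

t0.Δ0 a=0 d=0 b=1 c=1 clk=0
t0.Δ1 a=0 d=0 b=1 c=1 clk=1
t0.Δ2 a=1 d=0 b=1 c=1 clk=1
t0.Δ3 a=1 d=1 b=1 c=1 clk=1
t1.Δ0 a=1 d=1 b=1 c=1 clk=1
t1.Δ1 a=1 d=1 b=1 c=1 clk=0
t2.Δ0 a=1 d=1 b=1 c=1 clk=0
t2.Δ1 a=1 d=1 b=1 c=1 clk=1
t2.Δ2 a=0 d=1 b=1 c=1 clk=1
t2.Δ3 a=0 d=0 b=1 c=1 clk=1
t3.Δ0 a=0 d=0 b=1 c=1 clk=1
t3.Δ1 a=0 d=0 b=1 c=1 clk=0
t4.Δ0 a=0 d=0 b=1 c=1 clk=0
t4.Δ1 a=0 d=0 b=1 c=1 clk=1
t4.Δ2 a=1 d=0 b=1 c=1 clk=1
t4.Δ3 a=1 d=1 b=1 c=1 clk=1
t5.Δ0 a=1 d=1 b=1 c=1 clk=1
t5.Δ1 a=1 d=1 b=1 c=1 clk=0
t6.Δ0 a=1 d=1 b=1 c=1 clk=0
t6.Δ1 a=1 d=1 b=1 c=1 clk=1
t6.Δ2 a=0 d=1 b=1 c=1 clk=1
t6.Δ3 a=0 d=0 b=1 c=1 clk=1
t7.Δ0 a=0 d=0 b=1 c=1 clk=1
t7.Δ1 a=0 d=0 b=1 c=1 clk=0
t8.Δ0 a=0 d=0 b=1 c=1 clk=0
t8.Δ1 a=0 d=0 b=1 c=1 clk=1
t8.Δ2 a=1 d=0 b=1 c=1 clk=1
t8.Δ3 a=1 d=1 b=1 c=1 clk=1
t9.Δ0 a=1 d=1 b=1 c=1 clk=1
t9.Δ1 a=1 d=1 b=1 c=1 clk=0
t10.Δ0 a=1 d=1 b=1 c=1 clk=0
t10.Δ1 a=1 d=1 b=1 c=1 clk=1
t10.Δ2 a=0 d=1 b=1 c=1 clk=1
t10.Δ3 a=0 d=0 b=1 c=1 clk=1
t11.Δ0 a=0 d=0 b=1 c=1 clk=1
t11.Δ1 a=0 d=0 b=1 c=1 clk=0
t12.Δ0 a=0 d=0 b=1 c=1 clk=0
t12.Δ1 a=0 d=0 b=1 c=1 clk=1
t12.Δ2 a=1 d=0 b=1 c=1 clk=1
t12.Δ3 a=1 d=1 b=1 c=1 clk=1
t13.Δ0 a=1 d=1 b=1 c=1 clk=1
t13.Δ1 a=1 d=1 b=1 c=1 clk=0
t14.Δ0 a=1 d=1 b=1 c=1 clk=0
t14.Δ1 a=1 d=1 b=1 c=1 clk=1
t14.Δ2 a=0 d=1 b=1 c=1 clk=1
t14.Δ3 a=0 d=0 b=1 c=1 clk=1
t15.Δ0 a=0 d=0 b=1 c=1 clk=1
t15.Δ1 a=0 d=0 b=1 c=1 clk=0
t16.Δ0 a=0 d=0 b=1 c=1 clk=0
t16.Δ1 a=0 d=0 b=1 c=1 clk=1
t16.Δ2 a=1 d=0 b=1 c=1 clk=1
t16.Δ3 a=1 d=1 b=1 c=1 clk=1
t17.Δ0 a=1 d=1 b=1 c=1 clk=1
t17.Δ1 a=1 d=1 b=1 c=1 clk=0
t18.Δ0 a=1 d=1 b=1 c=1 clk=0
t18.Δ1 a=1 d=1 b=1 c=1 clk=1
t18.Δ2 a=0 d=1 b=1 c=1 clk=1
t18.Δ3 a=0 d=0 b=1 c=1 clk=1
t19.Δ0 a=0 d=0 b=1 c=1 clk=1
t19.Δ1 a=0 d=0 b=1 c=1 clk=0

0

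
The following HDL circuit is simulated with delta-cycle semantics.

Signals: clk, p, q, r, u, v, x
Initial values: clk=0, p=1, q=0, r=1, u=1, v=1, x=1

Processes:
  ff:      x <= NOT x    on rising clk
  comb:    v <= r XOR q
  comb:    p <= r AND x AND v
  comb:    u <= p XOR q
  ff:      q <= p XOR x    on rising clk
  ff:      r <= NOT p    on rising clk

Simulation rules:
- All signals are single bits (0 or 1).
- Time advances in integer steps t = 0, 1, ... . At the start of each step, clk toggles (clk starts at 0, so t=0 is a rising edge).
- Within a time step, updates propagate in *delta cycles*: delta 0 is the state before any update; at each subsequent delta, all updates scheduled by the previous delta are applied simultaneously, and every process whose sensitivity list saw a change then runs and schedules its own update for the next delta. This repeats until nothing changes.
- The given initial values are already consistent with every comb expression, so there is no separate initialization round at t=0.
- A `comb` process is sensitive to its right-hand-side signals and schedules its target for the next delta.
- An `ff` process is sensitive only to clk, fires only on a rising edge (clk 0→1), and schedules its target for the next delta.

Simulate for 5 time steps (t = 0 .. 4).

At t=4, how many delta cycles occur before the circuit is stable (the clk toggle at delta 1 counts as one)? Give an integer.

[bits: x,q,r,u,clk,v,p]
t=0: Δ0=1011011 Δ1=1011111 Δ2=0001111 Δ3=0001100 Δ4=0000100 | 4Δ
t=1: Δ0=0000100 Δ1=0000000 | 1Δ
t=2: Δ0=0000000 Δ1=0000100 Δ2=1010100 Δ3=1010110 Δ4=1010111 Δ5=1011111 | 5Δ
t=3: Δ0=1011111 Δ1=1011011 | 1Δ
t=4: Δ0=1011011 Δ1=1011111 Δ2=0001111 Δ3=0001100 Δ4=0000100 | 4Δ

4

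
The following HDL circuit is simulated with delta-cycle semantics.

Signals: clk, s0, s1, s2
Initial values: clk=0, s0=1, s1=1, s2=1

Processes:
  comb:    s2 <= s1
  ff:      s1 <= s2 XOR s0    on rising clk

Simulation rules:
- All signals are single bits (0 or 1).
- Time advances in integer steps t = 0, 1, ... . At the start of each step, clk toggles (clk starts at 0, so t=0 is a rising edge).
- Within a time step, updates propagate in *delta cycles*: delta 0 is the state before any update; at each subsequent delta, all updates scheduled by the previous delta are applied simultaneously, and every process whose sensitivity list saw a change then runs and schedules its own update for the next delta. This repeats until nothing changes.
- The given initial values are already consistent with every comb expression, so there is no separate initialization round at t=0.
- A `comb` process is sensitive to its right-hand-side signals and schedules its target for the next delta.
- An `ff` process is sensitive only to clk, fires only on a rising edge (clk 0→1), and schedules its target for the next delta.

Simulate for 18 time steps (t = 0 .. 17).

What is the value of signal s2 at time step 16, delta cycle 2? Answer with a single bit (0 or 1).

t0.Δ0 clk=0 s2=1 s0=1 s1=1
t0.Δ1 clk=1 s2=1 s0=1 s1=1
t0.Δ2 clk=1 s2=1 s0=1 s1=0
t0.Δ3 clk=1 s2=0 s0=1 s1=0
t1.Δ0 clk=1 s2=0 s0=1 s1=0
t1.Δ1 clk=0 s2=0 s0=1 s1=0
t2.Δ0 clk=0 s2=0 s0=1 s1=0
t2.Δ1 clk=1 s2=0 s0=1 s1=0
t2.Δ2 clk=1 s2=0 s0=1 s1=1
t2.Δ3 clk=1 s2=1 s0=1 s1=1
t3.Δ0 clk=1 s2=1 s0=1 s1=1
t3.Δ1 clk=0 s2=1 s0=1 s1=1
t4.Δ0 clk=0 s2=1 s0=1 s1=1
t4.Δ1 clk=1 s2=1 s0=1 s1=1
t4.Δ2 clk=1 s2=1 s0=1 s1=0
t4.Δ3 clk=1 s2=0 s0=1 s1=0
t5.Δ0 clk=1 s2=0 s0=1 s1=0
t5.Δ1 clk=0 s2=0 s0=1 s1=0
t6.Δ0 clk=0 s2=0 s0=1 s1=0
t6.Δ1 clk=1 s2=0 s0=1 s1=0
t6.Δ2 clk=1 s2=0 s0=1 s1=1
t6.Δ3 clk=1 s2=1 s0=1 s1=1
t7.Δ0 clk=1 s2=1 s0=1 s1=1
t7.Δ1 clk=0 s2=1 s0=1 s1=1
t8.Δ0 clk=0 s2=1 s0=1 s1=1
t8.Δ1 clk=1 s2=1 s0=1 s1=1
t8.Δ2 clk=1 s2=1 s0=1 s1=0
t8.Δ3 clk=1 s2=0 s0=1 s1=0
t9.Δ0 clk=1 s2=0 s0=1 s1=0
t9.Δ1 clk=0 s2=0 s0=1 s1=0
t10.Δ0 clk=0 s2=0 s0=1 s1=0
t10.Δ1 clk=1 s2=0 s0=1 s1=0
t10.Δ2 clk=1 s2=0 s0=1 s1=1
t10.Δ3 clk=1 s2=1 s0=1 s1=1
t11.Δ0 clk=1 s2=1 s0=1 s1=1
t11.Δ1 clk=0 s2=1 s0=1 s1=1
t12.Δ0 clk=0 s2=1 s0=1 s1=1
t12.Δ1 clk=1 s2=1 s0=1 s1=1
t12.Δ2 clk=1 s2=1 s0=1 s1=0
t12.Δ3 clk=1 s2=0 s0=1 s1=0
t13.Δ0 clk=1 s2=0 s0=1 s1=0
t13.Δ1 clk=0 s2=0 s0=1 s1=0
t14.Δ0 clk=0 s2=0 s0=1 s1=0
t14.Δ1 clk=1 s2=0 s0=1 s1=0
t14.Δ2 clk=1 s2=0 s0=1 s1=1
t14.Δ3 clk=1 s2=1 s0=1 s1=1
t15.Δ0 clk=1 s2=1 s0=1 s1=1
t15.Δ1 clk=0 s2=1 s0=1 s1=1
t16.Δ0 clk=0 s2=1 s0=1 s1=1
t16.Δ1 clk=1 s2=1 s0=1 s1=1
t16.Δ2 clk=1 s2=1 s0=1 s1=0
t16.Δ3 clk=1 s2=0 s0=1 s1=0
t17.Δ0 clk=1 s2=0 s0=1 s1=0
t17.Δ1 clk=0 s2=0 s0=1 s1=0

1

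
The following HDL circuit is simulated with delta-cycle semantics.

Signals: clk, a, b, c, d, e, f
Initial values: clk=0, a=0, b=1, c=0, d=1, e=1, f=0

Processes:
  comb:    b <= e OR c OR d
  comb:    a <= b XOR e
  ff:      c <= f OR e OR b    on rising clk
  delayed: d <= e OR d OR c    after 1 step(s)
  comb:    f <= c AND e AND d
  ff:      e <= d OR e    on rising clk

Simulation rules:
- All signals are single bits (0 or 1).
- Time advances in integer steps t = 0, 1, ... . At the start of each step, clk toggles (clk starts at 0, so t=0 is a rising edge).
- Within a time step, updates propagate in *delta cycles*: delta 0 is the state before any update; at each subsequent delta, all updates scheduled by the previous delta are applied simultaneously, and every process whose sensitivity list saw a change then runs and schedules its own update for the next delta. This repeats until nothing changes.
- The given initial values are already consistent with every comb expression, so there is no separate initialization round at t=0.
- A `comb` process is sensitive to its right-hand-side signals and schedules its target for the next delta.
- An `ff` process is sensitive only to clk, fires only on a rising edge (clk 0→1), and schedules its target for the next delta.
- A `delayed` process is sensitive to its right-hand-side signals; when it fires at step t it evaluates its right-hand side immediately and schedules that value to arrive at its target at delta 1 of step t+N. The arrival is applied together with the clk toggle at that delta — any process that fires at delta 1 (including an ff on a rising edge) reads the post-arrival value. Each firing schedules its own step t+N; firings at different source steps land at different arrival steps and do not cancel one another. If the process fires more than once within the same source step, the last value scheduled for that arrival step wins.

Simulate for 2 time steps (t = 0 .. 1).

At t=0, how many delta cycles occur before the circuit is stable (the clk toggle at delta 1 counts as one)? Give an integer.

3

t0.Δ0 clk=0 d=1 e=1 b=1 a=0 f=0 c=0
t0.Δ1 clk=1 d=1 e=1 b=1 a=0 f=0 c=0
t0.Δ2 clk=1 d=1 e=1 b=1 a=0 f=0 c=1
t0.Δ3 clk=1 d=1 e=1 b=1 a=0 f=1 c=1
t1.Δ0 clk=1 d=1 e=1 b=1 a=0 f=1 c=1
t1.Δ1 clk=0 d=1 e=1 b=1 a=0 f=1 c=1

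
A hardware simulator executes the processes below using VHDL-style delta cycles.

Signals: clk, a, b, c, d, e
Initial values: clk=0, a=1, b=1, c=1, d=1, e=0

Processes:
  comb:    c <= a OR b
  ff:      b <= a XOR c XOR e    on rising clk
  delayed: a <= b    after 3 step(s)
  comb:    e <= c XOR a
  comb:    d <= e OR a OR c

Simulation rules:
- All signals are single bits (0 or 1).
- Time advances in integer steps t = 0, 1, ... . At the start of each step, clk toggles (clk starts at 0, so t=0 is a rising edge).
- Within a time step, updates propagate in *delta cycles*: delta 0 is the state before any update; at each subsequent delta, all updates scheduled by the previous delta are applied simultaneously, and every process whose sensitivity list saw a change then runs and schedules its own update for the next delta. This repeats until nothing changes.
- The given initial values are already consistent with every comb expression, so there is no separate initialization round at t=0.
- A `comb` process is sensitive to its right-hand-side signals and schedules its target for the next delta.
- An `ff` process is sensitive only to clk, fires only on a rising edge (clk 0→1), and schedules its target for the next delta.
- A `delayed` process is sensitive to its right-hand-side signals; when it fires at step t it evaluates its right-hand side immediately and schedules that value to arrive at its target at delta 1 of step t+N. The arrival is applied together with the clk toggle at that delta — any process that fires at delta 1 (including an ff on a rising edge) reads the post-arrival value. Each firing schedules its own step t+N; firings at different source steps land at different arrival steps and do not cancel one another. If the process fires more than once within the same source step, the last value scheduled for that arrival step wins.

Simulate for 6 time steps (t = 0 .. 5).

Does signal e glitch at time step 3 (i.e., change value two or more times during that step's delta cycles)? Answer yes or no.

t=0 Δ0: d=1 clk=0 e=0 c=1 a=1 b=1
  Δ1: clk:0→1
  Δ2: b:1→0
  (2Δ to stable)
t=1 Δ0: d=1 clk=1 e=0 c=1 a=1 b=0
  Δ1: clk:1→0
  (1Δ to stable)
t=2 Δ0: d=1 clk=0 e=0 c=1 a=1 b=0
  Δ1: clk:0→1
  (1Δ to stable)
t=3 Δ0: d=1 clk=1 e=0 c=1 a=1 b=0
  Δ1: clk:1→0, a:1→0
  Δ2: e:0→1, c:1→0
  Δ3: e:1→0
  Δ4: d:1→0
  (4Δ to stable)
t=4 Δ0: d=0 clk=0 e=0 c=0 a=0 b=0
  Δ1: clk:0→1
  (1Δ to stable)
t=5 Δ0: d=0 clk=1 e=0 c=0 a=0 b=0
  Δ1: clk:1→0
  (1Δ to stable)

yes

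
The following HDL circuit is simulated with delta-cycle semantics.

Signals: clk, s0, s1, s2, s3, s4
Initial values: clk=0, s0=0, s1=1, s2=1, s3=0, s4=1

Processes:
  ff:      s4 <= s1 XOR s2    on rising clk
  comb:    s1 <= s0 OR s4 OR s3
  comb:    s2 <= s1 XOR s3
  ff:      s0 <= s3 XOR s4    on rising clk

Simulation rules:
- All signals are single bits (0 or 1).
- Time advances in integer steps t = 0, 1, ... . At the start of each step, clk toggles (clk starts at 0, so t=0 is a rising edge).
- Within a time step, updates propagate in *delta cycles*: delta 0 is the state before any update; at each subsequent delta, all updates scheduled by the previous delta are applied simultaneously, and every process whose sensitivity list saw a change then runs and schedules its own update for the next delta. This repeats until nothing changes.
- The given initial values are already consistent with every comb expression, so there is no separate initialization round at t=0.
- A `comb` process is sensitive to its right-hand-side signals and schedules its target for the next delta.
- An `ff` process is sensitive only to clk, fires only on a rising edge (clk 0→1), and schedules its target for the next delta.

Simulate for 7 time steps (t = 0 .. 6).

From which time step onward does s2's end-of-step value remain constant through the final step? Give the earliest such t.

2

t0.Δ0 s2=1 s4=1 s3=0 s0=0 clk=0 s1=1
t0.Δ1 s2=1 s4=1 s3=0 s0=0 clk=1 s1=1
t0.Δ2 s2=1 s4=0 s3=0 s0=1 clk=1 s1=1
t1.Δ0 s2=1 s4=0 s3=0 s0=1 clk=1 s1=1
t1.Δ1 s2=1 s4=0 s3=0 s0=1 clk=0 s1=1
t2.Δ0 s2=1 s4=0 s3=0 s0=1 clk=0 s1=1
t2.Δ1 s2=1 s4=0 s3=0 s0=1 clk=1 s1=1
t2.Δ2 s2=1 s4=0 s3=0 s0=0 clk=1 s1=1
t2.Δ3 s2=1 s4=0 s3=0 s0=0 clk=1 s1=0
t2.Δ4 s2=0 s4=0 s3=0 s0=0 clk=1 s1=0
t3.Δ0 s2=0 s4=0 s3=0 s0=0 clk=1 s1=0
t3.Δ1 s2=0 s4=0 s3=0 s0=0 clk=0 s1=0
t4.Δ0 s2=0 s4=0 s3=0 s0=0 clk=0 s1=0
t4.Δ1 s2=0 s4=0 s3=0 s0=0 clk=1 s1=0
t5.Δ0 s2=0 s4=0 s3=0 s0=0 clk=1 s1=0
t5.Δ1 s2=0 s4=0 s3=0 s0=0 clk=0 s1=0
t6.Δ0 s2=0 s4=0 s3=0 s0=0 clk=0 s1=0
t6.Δ1 s2=0 s4=0 s3=0 s0=0 clk=1 s1=0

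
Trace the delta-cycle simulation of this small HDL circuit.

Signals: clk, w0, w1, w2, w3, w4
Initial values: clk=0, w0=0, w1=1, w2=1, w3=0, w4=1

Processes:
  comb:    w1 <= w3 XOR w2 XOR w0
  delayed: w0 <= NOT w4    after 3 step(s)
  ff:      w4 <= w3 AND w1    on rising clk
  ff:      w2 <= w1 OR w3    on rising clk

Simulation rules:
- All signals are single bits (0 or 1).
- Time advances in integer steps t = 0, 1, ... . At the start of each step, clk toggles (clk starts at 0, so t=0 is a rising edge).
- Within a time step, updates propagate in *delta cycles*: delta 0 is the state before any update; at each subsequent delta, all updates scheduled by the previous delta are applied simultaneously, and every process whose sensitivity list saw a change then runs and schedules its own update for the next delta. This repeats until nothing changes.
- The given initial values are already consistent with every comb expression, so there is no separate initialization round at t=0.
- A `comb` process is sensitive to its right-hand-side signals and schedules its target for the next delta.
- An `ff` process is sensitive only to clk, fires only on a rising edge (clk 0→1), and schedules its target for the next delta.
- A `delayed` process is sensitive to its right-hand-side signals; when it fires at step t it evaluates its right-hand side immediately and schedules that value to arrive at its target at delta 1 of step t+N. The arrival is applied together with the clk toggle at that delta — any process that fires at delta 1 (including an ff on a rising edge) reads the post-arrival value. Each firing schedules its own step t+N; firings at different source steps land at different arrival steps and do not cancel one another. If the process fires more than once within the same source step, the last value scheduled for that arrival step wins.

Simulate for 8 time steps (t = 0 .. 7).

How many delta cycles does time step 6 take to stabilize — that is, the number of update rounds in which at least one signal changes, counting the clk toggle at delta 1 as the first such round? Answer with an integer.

3

t=0 Δ0: w0=0 w1=1 w4=1 w2=1 w3=0 clk=0
  Δ1: clk:0→1
  Δ2: w4:1→0
  (2Δ to stable)
t=1 Δ0: w0=0 w1=1 w4=0 w2=1 w3=0 clk=1
  Δ1: clk:1→0
  (1Δ to stable)
t=2 Δ0: w0=0 w1=1 w4=0 w2=1 w3=0 clk=0
  Δ1: clk:0→1
  (1Δ to stable)
t=3 Δ0: w0=0 w1=1 w4=0 w2=1 w3=0 clk=1
  Δ1: w0:0→1, clk:1→0
  Δ2: w1:1→0
  (2Δ to stable)
t=4 Δ0: w0=1 w1=0 w4=0 w2=1 w3=0 clk=0
  Δ1: clk:0→1
  Δ2: w2:1→0
  Δ3: w1:0→1
  (3Δ to stable)
t=5 Δ0: w0=1 w1=1 w4=0 w2=0 w3=0 clk=1
  Δ1: clk:1→0
  (1Δ to stable)
t=6 Δ0: w0=1 w1=1 w4=0 w2=0 w3=0 clk=0
  Δ1: clk:0→1
  Δ2: w2:0→1
  Δ3: w1:1→0
  (3Δ to stable)
t=7 Δ0: w0=1 w1=0 w4=0 w2=1 w3=0 clk=1
  Δ1: clk:1→0
  (1Δ to stable)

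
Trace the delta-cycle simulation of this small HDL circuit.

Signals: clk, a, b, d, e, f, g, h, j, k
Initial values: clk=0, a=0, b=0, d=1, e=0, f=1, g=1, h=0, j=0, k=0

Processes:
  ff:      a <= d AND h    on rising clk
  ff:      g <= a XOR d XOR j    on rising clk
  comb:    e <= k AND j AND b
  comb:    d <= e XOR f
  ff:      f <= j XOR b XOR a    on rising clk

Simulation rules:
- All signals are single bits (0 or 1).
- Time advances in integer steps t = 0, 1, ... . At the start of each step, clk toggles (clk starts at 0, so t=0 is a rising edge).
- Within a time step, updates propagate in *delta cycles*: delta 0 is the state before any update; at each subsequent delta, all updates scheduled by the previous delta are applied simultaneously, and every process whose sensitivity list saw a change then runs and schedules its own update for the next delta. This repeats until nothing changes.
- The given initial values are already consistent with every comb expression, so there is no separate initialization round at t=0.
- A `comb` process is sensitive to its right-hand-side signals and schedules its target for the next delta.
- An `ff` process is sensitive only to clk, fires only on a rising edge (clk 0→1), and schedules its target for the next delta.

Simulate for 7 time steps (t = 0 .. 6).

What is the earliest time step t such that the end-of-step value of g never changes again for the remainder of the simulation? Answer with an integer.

2

t=0 Δ0: j=0 a=0 f=1 k=0 b=0 e=0 h=0 d=1 clk=0 g=1
  Δ1: clk:0→1
  Δ2: f:1→0
  Δ3: d:1→0
  (3Δ to stable)
t=1 Δ0: j=0 a=0 f=0 k=0 b=0 e=0 h=0 d=0 clk=1 g=1
  Δ1: clk:1→0
  (1Δ to stable)
t=2 Δ0: j=0 a=0 f=0 k=0 b=0 e=0 h=0 d=0 clk=0 g=1
  Δ1: clk:0→1
  Δ2: g:1→0
  (2Δ to stable)
t=3 Δ0: j=0 a=0 f=0 k=0 b=0 e=0 h=0 d=0 clk=1 g=0
  Δ1: clk:1→0
  (1Δ to stable)
t=4 Δ0: j=0 a=0 f=0 k=0 b=0 e=0 h=0 d=0 clk=0 g=0
  Δ1: clk:0→1
  (1Δ to stable)
t=5 Δ0: j=0 a=0 f=0 k=0 b=0 e=0 h=0 d=0 clk=1 g=0
  Δ1: clk:1→0
  (1Δ to stable)
t=6 Δ0: j=0 a=0 f=0 k=0 b=0 e=0 h=0 d=0 clk=0 g=0
  Δ1: clk:0→1
  (1Δ to stable)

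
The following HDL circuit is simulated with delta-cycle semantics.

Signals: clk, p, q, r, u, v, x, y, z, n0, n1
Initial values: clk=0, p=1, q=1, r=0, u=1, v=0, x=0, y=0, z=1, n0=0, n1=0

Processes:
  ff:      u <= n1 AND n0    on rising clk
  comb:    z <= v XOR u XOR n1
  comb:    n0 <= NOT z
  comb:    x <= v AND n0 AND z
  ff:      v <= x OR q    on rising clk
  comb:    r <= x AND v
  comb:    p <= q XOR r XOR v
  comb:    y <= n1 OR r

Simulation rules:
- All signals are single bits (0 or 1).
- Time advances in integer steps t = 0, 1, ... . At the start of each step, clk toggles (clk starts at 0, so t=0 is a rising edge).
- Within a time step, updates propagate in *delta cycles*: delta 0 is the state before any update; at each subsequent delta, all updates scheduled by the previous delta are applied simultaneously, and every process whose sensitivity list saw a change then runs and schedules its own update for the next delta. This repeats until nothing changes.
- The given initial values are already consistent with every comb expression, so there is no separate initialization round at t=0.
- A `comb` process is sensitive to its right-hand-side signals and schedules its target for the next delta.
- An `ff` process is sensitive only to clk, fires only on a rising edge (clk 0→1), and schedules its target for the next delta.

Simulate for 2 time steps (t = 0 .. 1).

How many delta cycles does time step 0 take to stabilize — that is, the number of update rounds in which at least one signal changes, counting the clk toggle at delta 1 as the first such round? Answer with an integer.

3

t0.Δ0 q=1 n1=0 z=1 v=0 y=0 clk=0 r=0 x=0 p=1 u=1 n0=0
t0.Δ1 q=1 n1=0 z=1 v=0 y=0 clk=1 r=0 x=0 p=1 u=1 n0=0
t0.Δ2 q=1 n1=0 z=1 v=1 y=0 clk=1 r=0 x=0 p=1 u=0 n0=0
t0.Δ3 q=1 n1=0 z=1 v=1 y=0 clk=1 r=0 x=0 p=0 u=0 n0=0
t1.Δ0 q=1 n1=0 z=1 v=1 y=0 clk=1 r=0 x=0 p=0 u=0 n0=0
t1.Δ1 q=1 n1=0 z=1 v=1 y=0 clk=0 r=0 x=0 p=0 u=0 n0=0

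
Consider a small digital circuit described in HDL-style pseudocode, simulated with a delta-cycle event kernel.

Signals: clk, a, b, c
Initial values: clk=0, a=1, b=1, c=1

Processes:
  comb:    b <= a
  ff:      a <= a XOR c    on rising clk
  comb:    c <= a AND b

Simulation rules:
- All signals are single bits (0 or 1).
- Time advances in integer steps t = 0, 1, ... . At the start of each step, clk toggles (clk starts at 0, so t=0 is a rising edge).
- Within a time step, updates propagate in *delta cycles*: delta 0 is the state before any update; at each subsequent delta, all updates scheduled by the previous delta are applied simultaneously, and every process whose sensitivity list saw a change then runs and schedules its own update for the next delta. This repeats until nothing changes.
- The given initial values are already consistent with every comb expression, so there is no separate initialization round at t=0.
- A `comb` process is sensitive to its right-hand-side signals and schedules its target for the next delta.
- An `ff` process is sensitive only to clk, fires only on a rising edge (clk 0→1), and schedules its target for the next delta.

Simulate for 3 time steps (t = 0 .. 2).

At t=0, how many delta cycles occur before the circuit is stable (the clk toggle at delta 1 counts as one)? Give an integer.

3

t0.Δ0 a=1 c=1 b=1 clk=0
t0.Δ1 a=1 c=1 b=1 clk=1
t0.Δ2 a=0 c=1 b=1 clk=1
t0.Δ3 a=0 c=0 b=0 clk=1
t1.Δ0 a=0 c=0 b=0 clk=1
t1.Δ1 a=0 c=0 b=0 clk=0
t2.Δ0 a=0 c=0 b=0 clk=0
t2.Δ1 a=0 c=0 b=0 clk=1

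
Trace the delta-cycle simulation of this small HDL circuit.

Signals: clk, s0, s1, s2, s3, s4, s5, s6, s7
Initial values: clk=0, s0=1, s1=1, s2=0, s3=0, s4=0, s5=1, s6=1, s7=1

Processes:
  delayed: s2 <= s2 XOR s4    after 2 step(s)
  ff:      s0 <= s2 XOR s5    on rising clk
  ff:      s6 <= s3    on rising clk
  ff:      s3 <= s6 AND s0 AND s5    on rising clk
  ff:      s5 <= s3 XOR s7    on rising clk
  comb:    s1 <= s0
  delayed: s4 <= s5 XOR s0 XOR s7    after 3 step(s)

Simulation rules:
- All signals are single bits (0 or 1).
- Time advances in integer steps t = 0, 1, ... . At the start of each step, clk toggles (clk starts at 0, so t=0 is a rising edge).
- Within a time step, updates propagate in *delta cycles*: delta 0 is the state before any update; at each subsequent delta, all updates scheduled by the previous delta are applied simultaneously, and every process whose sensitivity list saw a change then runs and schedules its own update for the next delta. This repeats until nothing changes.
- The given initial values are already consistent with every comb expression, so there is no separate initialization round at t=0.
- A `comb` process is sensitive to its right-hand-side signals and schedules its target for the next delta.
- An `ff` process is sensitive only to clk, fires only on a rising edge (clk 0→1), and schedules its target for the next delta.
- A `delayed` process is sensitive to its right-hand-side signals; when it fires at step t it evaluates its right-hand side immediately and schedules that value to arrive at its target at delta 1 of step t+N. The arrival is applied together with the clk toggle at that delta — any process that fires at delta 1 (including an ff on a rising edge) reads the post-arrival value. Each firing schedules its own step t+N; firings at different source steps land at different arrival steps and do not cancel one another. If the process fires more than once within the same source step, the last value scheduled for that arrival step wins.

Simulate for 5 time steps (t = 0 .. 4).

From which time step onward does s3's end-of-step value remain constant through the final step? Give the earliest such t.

2

[bits: s4,clk,s6,s3,s1,s0,s7,s2,s5]
t=0: Δ0=001011101 Δ1=011011101 Δ2=010111101 | 2Δ
t=1: Δ0=010111101 Δ1=000111101 | 1Δ
t=2: Δ0=000111101 Δ1=010111101 Δ2=011011100 | 2Δ
t=3: Δ0=011011100 Δ1=001011100 | 1Δ
t=4: Δ0=001011100 Δ1=011011100 Δ2=010010101 Δ3=010000101 | 3Δ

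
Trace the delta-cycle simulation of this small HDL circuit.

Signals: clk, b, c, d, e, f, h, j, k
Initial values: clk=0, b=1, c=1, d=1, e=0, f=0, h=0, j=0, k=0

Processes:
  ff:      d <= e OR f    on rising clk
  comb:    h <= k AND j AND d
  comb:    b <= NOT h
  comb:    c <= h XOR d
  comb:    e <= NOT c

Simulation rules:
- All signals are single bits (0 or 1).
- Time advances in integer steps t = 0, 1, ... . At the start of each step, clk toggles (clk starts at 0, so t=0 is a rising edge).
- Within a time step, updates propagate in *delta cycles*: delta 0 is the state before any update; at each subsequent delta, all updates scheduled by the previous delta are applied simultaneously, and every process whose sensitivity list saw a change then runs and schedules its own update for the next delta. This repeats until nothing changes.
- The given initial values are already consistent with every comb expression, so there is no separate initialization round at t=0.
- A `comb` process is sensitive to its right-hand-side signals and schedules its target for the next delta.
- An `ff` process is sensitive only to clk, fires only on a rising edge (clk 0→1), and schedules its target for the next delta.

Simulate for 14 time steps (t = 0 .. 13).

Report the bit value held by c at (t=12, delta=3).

0

[bits: c,h,b,k,clk,f,j,e,d]
t=0: Δ0=101000001 Δ1=101010001 Δ2=101010000 Δ3=001010000 Δ4=001010010 | 4Δ
t=1: Δ0=001010010 Δ1=001000010 | 1Δ
t=2: Δ0=001000010 Δ1=001010010 Δ2=001010011 Δ3=101010011 Δ4=101010001 | 4Δ
t=3: Δ0=101010001 Δ1=101000001 | 1Δ
t=4: Δ0=101000001 Δ1=101010001 Δ2=101010000 Δ3=001010000 Δ4=001010010 | 4Δ
t=5: Δ0=001010010 Δ1=001000010 | 1Δ
t=6: Δ0=001000010 Δ1=001010010 Δ2=001010011 Δ3=101010011 Δ4=101010001 | 4Δ
t=7: Δ0=101010001 Δ1=101000001 | 1Δ
t=8: Δ0=101000001 Δ1=101010001 Δ2=101010000 Δ3=001010000 Δ4=001010010 | 4Δ
t=9: Δ0=001010010 Δ1=001000010 | 1Δ
t=10: Δ0=001000010 Δ1=001010010 Δ2=001010011 Δ3=101010011 Δ4=101010001 | 4Δ
t=11: Δ0=101010001 Δ1=101000001 | 1Δ
t=12: Δ0=101000001 Δ1=101010001 Δ2=101010000 Δ3=001010000 Δ4=001010010 | 4Δ
t=13: Δ0=001010010 Δ1=001000010 | 1Δ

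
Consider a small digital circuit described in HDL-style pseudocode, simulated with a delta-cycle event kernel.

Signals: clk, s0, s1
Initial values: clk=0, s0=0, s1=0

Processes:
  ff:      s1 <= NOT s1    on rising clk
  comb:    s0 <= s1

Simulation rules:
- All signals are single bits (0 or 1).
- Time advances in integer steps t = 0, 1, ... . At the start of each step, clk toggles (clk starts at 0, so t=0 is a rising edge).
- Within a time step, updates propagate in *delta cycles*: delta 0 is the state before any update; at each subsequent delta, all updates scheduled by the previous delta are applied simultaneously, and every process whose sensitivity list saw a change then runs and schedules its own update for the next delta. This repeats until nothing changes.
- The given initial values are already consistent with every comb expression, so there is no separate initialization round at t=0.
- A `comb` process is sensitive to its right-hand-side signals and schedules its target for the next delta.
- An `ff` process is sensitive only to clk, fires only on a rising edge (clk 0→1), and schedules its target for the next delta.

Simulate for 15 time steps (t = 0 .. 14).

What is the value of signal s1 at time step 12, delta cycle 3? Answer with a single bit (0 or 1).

[bits: s1,s0,clk]
t=0: Δ0=000 Δ1=001 Δ2=101 Δ3=111 | 3Δ
t=1: Δ0=111 Δ1=110 | 1Δ
t=2: Δ0=110 Δ1=111 Δ2=011 Δ3=001 | 3Δ
t=3: Δ0=001 Δ1=000 | 1Δ
t=4: Δ0=000 Δ1=001 Δ2=101 Δ3=111 | 3Δ
t=5: Δ0=111 Δ1=110 | 1Δ
t=6: Δ0=110 Δ1=111 Δ2=011 Δ3=001 | 3Δ
t=7: Δ0=001 Δ1=000 | 1Δ
t=8: Δ0=000 Δ1=001 Δ2=101 Δ3=111 | 3Δ
t=9: Δ0=111 Δ1=110 | 1Δ
t=10: Δ0=110 Δ1=111 Δ2=011 Δ3=001 | 3Δ
t=11: Δ0=001 Δ1=000 | 1Δ
t=12: Δ0=000 Δ1=001 Δ2=101 Δ3=111 | 3Δ
t=13: Δ0=111 Δ1=110 | 1Δ
t=14: Δ0=110 Δ1=111 Δ2=011 Δ3=001 | 3Δ

1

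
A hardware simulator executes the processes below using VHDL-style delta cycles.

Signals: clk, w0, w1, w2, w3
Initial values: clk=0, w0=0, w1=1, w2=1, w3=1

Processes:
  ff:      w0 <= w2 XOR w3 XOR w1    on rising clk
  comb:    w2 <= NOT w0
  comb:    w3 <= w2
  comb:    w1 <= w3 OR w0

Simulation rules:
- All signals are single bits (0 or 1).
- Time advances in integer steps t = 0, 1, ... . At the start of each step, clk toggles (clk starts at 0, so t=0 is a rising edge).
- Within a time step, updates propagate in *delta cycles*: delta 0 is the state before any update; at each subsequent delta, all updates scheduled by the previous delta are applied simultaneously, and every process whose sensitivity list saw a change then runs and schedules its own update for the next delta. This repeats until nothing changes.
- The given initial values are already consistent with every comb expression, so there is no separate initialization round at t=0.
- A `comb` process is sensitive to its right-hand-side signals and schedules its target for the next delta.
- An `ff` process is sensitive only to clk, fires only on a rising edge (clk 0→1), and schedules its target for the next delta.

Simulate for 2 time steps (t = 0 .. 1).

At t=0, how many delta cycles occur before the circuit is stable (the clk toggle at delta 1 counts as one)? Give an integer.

t0.Δ0 w0=0 w1=1 w2=1 w3=1 clk=0
t0.Δ1 w0=0 w1=1 w2=1 w3=1 clk=1
t0.Δ2 w0=1 w1=1 w2=1 w3=1 clk=1
t0.Δ3 w0=1 w1=1 w2=0 w3=1 clk=1
t0.Δ4 w0=1 w1=1 w2=0 w3=0 clk=1
t1.Δ0 w0=1 w1=1 w2=0 w3=0 clk=1
t1.Δ1 w0=1 w1=1 w2=0 w3=0 clk=0

4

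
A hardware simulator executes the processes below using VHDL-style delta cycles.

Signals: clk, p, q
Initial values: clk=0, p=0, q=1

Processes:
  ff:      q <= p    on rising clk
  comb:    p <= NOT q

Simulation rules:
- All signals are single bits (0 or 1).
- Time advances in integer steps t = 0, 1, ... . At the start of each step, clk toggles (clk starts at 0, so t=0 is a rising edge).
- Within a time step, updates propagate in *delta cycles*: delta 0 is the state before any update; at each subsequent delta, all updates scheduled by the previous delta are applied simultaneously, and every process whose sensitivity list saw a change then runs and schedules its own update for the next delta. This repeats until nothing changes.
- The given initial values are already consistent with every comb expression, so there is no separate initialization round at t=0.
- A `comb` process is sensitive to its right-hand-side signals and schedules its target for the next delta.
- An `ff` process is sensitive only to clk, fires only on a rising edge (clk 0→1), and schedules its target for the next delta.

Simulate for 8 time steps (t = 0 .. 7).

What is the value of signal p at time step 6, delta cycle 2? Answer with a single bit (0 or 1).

t=0 Δ0: p=0 q=1 clk=0
  Δ1: clk:0→1
  Δ2: q:1→0
  Δ3: p:0→1
  (3Δ to stable)
t=1 Δ0: p=1 q=0 clk=1
  Δ1: clk:1→0
  (1Δ to stable)
t=2 Δ0: p=1 q=0 clk=0
  Δ1: clk:0→1
  Δ2: q:0→1
  Δ3: p:1→0
  (3Δ to stable)
t=3 Δ0: p=0 q=1 clk=1
  Δ1: clk:1→0
  (1Δ to stable)
t=4 Δ0: p=0 q=1 clk=0
  Δ1: clk:0→1
  Δ2: q:1→0
  Δ3: p:0→1
  (3Δ to stable)
t=5 Δ0: p=1 q=0 clk=1
  Δ1: clk:1→0
  (1Δ to stable)
t=6 Δ0: p=1 q=0 clk=0
  Δ1: clk:0→1
  Δ2: q:0→1
  Δ3: p:1→0
  (3Δ to stable)
t=7 Δ0: p=0 q=1 clk=1
  Δ1: clk:1→0
  (1Δ to stable)

1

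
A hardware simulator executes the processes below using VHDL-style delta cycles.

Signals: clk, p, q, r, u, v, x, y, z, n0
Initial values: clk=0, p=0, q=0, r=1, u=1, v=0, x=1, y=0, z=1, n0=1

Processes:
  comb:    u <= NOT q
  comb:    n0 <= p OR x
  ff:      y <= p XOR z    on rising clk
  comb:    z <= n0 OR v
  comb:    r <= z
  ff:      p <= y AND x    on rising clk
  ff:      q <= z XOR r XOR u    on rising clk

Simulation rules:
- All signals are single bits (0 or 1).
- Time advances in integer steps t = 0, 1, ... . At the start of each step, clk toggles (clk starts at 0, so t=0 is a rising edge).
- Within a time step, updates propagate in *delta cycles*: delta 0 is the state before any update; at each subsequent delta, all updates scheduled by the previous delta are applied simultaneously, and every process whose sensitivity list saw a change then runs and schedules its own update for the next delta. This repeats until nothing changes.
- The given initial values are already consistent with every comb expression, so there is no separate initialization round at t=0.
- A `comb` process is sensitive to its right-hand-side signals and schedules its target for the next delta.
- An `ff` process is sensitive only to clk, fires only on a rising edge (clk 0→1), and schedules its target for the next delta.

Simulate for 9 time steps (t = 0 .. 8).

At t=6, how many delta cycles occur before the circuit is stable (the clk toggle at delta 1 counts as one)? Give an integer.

3

t0.Δ0 v=0 y=0 p=0 u=1 x=1 r=1 n0=1 clk=0 q=0 z=1
t0.Δ1 v=0 y=0 p=0 u=1 x=1 r=1 n0=1 clk=1 q=0 z=1
t0.Δ2 v=0 y=1 p=0 u=1 x=1 r=1 n0=1 clk=1 q=1 z=1
t0.Δ3 v=0 y=1 p=0 u=0 x=1 r=1 n0=1 clk=1 q=1 z=1
t1.Δ0 v=0 y=1 p=0 u=0 x=1 r=1 n0=1 clk=1 q=1 z=1
t1.Δ1 v=0 y=1 p=0 u=0 x=1 r=1 n0=1 clk=0 q=1 z=1
t2.Δ0 v=0 y=1 p=0 u=0 x=1 r=1 n0=1 clk=0 q=1 z=1
t2.Δ1 v=0 y=1 p=0 u=0 x=1 r=1 n0=1 clk=1 q=1 z=1
t2.Δ2 v=0 y=1 p=1 u=0 x=1 r=1 n0=1 clk=1 q=0 z=1
t2.Δ3 v=0 y=1 p=1 u=1 x=1 r=1 n0=1 clk=1 q=0 z=1
t3.Δ0 v=0 y=1 p=1 u=1 x=1 r=1 n0=1 clk=1 q=0 z=1
t3.Δ1 v=0 y=1 p=1 u=1 x=1 r=1 n0=1 clk=0 q=0 z=1
t4.Δ0 v=0 y=1 p=1 u=1 x=1 r=1 n0=1 clk=0 q=0 z=1
t4.Δ1 v=0 y=1 p=1 u=1 x=1 r=1 n0=1 clk=1 q=0 z=1
t4.Δ2 v=0 y=0 p=1 u=1 x=1 r=1 n0=1 clk=1 q=1 z=1
t4.Δ3 v=0 y=0 p=1 u=0 x=1 r=1 n0=1 clk=1 q=1 z=1
t5.Δ0 v=0 y=0 p=1 u=0 x=1 r=1 n0=1 clk=1 q=1 z=1
t5.Δ1 v=0 y=0 p=1 u=0 x=1 r=1 n0=1 clk=0 q=1 z=1
t6.Δ0 v=0 y=0 p=1 u=0 x=1 r=1 n0=1 clk=0 q=1 z=1
t6.Δ1 v=0 y=0 p=1 u=0 x=1 r=1 n0=1 clk=1 q=1 z=1
t6.Δ2 v=0 y=0 p=0 u=0 x=1 r=1 n0=1 clk=1 q=0 z=1
t6.Δ3 v=0 y=0 p=0 u=1 x=1 r=1 n0=1 clk=1 q=0 z=1
t7.Δ0 v=0 y=0 p=0 u=1 x=1 r=1 n0=1 clk=1 q=0 z=1
t7.Δ1 v=0 y=0 p=0 u=1 x=1 r=1 n0=1 clk=0 q=0 z=1
t8.Δ0 v=0 y=0 p=0 u=1 x=1 r=1 n0=1 clk=0 q=0 z=1
t8.Δ1 v=0 y=0 p=0 u=1 x=1 r=1 n0=1 clk=1 q=0 z=1
t8.Δ2 v=0 y=1 p=0 u=1 x=1 r=1 n0=1 clk=1 q=1 z=1
t8.Δ3 v=0 y=1 p=0 u=0 x=1 r=1 n0=1 clk=1 q=1 z=1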